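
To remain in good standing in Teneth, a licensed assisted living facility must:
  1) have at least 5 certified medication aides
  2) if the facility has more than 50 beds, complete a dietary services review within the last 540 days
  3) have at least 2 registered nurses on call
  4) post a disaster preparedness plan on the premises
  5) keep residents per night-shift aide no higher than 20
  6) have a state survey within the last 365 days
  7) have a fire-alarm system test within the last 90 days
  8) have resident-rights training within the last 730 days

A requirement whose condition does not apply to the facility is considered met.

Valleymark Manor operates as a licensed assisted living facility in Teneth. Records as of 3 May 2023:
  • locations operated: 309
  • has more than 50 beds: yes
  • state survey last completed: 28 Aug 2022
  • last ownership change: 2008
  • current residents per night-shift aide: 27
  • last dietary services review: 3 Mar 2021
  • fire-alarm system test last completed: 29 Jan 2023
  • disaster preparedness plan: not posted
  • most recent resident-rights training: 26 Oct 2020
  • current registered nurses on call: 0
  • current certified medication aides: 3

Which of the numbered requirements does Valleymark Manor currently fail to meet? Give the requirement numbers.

1. certified medication aides 3 < 5 → not met
2. condition 'has more than 50 beds' holds; dietary services review 791 days ago vs limit 540 → not met
3. registered nurses on call 0 < 2 → not met
4. disaster preparedness plan absent → not met
5. residents per night-shift aide 27 > 20 → not met
6. state survey 248 days ago vs limit 365 → met
7. fire-alarm system test 94 days ago vs limit 90 → not met
8. resident-rights training 919 days ago vs limit 730 → not met
Not met: 1, 2, 3, 4, 5, 7, 8

1, 2, 3, 4, 5, 7, 8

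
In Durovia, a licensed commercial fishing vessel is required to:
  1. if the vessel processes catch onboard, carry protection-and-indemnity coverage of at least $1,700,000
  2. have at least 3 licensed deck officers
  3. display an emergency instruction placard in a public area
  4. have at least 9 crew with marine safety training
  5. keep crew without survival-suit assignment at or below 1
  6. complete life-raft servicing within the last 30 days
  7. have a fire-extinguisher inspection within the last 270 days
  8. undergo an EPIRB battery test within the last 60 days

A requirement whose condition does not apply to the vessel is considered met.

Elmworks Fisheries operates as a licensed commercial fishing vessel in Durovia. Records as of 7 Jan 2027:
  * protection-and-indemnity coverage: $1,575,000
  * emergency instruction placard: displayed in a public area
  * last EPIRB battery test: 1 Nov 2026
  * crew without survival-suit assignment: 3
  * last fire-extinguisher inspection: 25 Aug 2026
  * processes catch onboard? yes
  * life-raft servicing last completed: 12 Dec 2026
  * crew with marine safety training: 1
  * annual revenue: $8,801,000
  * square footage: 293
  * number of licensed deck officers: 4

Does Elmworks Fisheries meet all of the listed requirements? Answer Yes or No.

1. condition 'processes catch onboard' holds; protection-and-indemnity coverage $1,575,000 < $1,700,000 → not met
2. licensed deck officers 4 ≥ 3 → met
3. emergency instruction placard present → met
4. crew with marine safety training 1 < 9 → not met
5. crew without survival-suit assignment 3 > 1 → not met
6. life-raft servicing 26 days ago vs limit 30 → met
7. fire-extinguisher inspection 135 days ago vs limit 270 → met
8. EPIRB battery test 67 days ago vs limit 60 → not met
Not met: 1, 4, 5, 8

No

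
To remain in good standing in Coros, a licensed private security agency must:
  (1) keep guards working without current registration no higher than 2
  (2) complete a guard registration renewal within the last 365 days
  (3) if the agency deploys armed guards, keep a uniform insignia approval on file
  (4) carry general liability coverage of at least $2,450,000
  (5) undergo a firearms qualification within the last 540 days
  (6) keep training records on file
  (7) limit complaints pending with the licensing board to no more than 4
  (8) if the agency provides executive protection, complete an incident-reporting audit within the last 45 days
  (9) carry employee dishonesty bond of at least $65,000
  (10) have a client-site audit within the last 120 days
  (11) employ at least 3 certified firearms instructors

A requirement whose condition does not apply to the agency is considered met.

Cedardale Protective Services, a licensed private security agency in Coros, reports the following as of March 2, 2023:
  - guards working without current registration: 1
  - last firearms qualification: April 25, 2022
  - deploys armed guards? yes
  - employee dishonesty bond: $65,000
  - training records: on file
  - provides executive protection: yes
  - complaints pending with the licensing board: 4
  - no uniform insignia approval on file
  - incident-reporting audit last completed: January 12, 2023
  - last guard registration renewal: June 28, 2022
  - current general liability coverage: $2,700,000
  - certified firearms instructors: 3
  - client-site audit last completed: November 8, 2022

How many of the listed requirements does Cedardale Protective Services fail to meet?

2

1. guards working without current registration 1 ≤ 2 → met
2. guard registration renewal 247 days ago vs limit 365 → met
3. condition 'deploys armed guards' holds; uniform insignia approval absent → not met
4. general liability coverage $2,700,000 ≥ $2,450,000 → met
5. firearms qualification 311 days ago vs limit 540 → met
6. training records present → met
7. complaints pending with the licensing board 4 ≤ 4 → met
8. condition 'provides executive protection' holds; incident-reporting audit 49 days ago vs limit 45 → not met
9. employee dishonesty bond $65,000 ≥ $65,000 → met
10. client-site audit 114 days ago vs limit 120 → met
11. certified firearms instructors 3 ≥ 3 → met
Not met: 2 of 11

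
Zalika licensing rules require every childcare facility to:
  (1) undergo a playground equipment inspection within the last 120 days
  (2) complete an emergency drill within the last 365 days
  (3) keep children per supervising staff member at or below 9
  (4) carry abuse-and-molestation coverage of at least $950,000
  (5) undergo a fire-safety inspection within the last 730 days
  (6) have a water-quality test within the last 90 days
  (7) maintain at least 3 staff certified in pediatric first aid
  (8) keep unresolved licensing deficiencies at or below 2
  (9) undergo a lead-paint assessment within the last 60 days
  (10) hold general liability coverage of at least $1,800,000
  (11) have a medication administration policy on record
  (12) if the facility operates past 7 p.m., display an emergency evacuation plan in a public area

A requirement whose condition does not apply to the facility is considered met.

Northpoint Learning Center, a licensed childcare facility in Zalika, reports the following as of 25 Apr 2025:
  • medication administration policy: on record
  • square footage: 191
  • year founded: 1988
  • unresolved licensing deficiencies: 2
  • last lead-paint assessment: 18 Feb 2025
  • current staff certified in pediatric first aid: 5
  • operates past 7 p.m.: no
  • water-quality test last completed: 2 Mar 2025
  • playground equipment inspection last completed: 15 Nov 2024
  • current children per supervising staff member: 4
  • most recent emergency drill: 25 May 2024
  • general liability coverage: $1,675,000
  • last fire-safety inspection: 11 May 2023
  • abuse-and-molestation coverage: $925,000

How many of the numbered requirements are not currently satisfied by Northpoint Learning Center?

1. playground equipment inspection 161 days ago vs limit 120 → not met
2. emergency drill 335 days ago vs limit 365 → met
3. children per supervising staff member 4 ≤ 9 → met
4. abuse-and-molestation coverage $925,000 < $950,000 → not met
5. fire-safety inspection 715 days ago vs limit 730 → met
6. water-quality test 54 days ago vs limit 90 → met
7. staff certified in pediatric first aid 5 ≥ 3 → met
8. unresolved licensing deficiencies 2 ≤ 2 → met
9. lead-paint assessment 66 days ago vs limit 60 → not met
10. general liability coverage $1,675,000 < $1,800,000 → not met
11. medication administration policy present → met
12. condition 'operates past 7 p.m.' does not hold → requirement n/a → met
Not met: 4 of 12

4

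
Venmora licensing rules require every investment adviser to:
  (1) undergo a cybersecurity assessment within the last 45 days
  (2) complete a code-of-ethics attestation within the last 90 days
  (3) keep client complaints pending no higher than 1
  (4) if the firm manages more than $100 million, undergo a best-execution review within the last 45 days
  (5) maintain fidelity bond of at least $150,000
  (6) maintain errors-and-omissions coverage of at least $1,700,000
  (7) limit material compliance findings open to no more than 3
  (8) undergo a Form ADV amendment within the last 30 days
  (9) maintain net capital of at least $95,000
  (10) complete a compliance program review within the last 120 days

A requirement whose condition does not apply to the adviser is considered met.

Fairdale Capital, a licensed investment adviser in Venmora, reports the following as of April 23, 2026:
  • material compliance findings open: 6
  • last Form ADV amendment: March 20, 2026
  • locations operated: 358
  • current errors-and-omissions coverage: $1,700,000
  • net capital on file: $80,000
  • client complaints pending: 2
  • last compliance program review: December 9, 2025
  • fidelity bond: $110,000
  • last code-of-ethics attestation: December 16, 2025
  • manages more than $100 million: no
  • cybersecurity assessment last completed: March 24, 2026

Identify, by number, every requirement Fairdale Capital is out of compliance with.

2, 3, 5, 7, 8, 9, 10

1. cybersecurity assessment 30 days ago vs limit 45 → met
2. code-of-ethics attestation 128 days ago vs limit 90 → not met
3. client complaints pending 2 > 1 → not met
4. condition 'manages more than $100 million' does not hold → requirement n/a → met
5. fidelity bond $110,000 < $150,000 → not met
6. errors-and-omissions coverage $1,700,000 ≥ $1,700,000 → met
7. material compliance findings open 6 > 3 → not met
8. Form ADV amendment 34 days ago vs limit 30 → not met
9. net capital $80,000 < $95,000 → not met
10. compliance program review 135 days ago vs limit 120 → not met
Not met: 2, 3, 5, 7, 8, 9, 10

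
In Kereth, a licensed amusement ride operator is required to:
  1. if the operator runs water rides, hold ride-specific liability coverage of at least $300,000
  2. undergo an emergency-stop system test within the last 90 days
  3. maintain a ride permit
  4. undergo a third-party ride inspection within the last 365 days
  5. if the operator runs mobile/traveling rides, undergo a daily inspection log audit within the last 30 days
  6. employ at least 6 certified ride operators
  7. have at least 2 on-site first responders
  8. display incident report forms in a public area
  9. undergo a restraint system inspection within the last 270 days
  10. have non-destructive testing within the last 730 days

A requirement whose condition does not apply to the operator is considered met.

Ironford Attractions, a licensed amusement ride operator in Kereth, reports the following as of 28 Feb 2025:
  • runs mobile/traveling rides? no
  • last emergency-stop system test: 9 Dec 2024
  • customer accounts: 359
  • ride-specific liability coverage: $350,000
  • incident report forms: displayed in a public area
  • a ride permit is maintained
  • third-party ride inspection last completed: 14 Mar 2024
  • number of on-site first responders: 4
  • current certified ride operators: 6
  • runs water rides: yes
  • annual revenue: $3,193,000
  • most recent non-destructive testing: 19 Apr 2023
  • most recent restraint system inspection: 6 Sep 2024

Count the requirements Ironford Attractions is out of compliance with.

1. condition 'runs water rides' holds; ride-specific liability coverage $350,000 ≥ $300,000 → met
2. emergency-stop system test 81 days ago vs limit 90 → met
3. ride permit present → met
4. third-party ride inspection 351 days ago vs limit 365 → met
5. condition 'runs mobile/traveling rides' does not hold → requirement n/a → met
6. certified ride operators 6 ≥ 6 → met
7. on-site first responders 4 ≥ 2 → met
8. incident report forms present → met
9. restraint system inspection 175 days ago vs limit 270 → met
10. non-destructive testing 681 days ago vs limit 730 → met
Not met: 0 of 10

0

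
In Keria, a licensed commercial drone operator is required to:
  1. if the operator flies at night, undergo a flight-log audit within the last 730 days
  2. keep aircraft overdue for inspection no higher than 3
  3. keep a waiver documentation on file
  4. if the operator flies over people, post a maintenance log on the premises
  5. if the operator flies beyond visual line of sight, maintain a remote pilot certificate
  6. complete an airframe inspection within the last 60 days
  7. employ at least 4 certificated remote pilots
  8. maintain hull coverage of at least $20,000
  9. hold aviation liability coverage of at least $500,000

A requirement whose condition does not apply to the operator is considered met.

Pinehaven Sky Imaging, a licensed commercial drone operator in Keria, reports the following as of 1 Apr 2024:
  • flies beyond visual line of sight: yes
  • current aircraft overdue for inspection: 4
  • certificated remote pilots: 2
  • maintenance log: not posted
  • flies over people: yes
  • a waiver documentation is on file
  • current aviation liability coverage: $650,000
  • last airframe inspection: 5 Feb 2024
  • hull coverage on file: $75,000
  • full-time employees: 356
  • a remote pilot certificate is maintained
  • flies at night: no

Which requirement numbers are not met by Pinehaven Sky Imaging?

2, 4, 7

1. condition 'flies at night' does not hold → requirement n/a → met
2. aircraft overdue for inspection 4 > 3 → not met
3. waiver documentation present → met
4. condition 'flies over people' holds; maintenance log absent → not met
5. condition 'flies beyond visual line of sight' holds; remote pilot certificate present → met
6. airframe inspection 56 days ago vs limit 60 → met
7. certificated remote pilots 2 < 4 → not met
8. hull coverage $75,000 ≥ $20,000 → met
9. aviation liability coverage $650,000 ≥ $500,000 → met
Not met: 2, 4, 7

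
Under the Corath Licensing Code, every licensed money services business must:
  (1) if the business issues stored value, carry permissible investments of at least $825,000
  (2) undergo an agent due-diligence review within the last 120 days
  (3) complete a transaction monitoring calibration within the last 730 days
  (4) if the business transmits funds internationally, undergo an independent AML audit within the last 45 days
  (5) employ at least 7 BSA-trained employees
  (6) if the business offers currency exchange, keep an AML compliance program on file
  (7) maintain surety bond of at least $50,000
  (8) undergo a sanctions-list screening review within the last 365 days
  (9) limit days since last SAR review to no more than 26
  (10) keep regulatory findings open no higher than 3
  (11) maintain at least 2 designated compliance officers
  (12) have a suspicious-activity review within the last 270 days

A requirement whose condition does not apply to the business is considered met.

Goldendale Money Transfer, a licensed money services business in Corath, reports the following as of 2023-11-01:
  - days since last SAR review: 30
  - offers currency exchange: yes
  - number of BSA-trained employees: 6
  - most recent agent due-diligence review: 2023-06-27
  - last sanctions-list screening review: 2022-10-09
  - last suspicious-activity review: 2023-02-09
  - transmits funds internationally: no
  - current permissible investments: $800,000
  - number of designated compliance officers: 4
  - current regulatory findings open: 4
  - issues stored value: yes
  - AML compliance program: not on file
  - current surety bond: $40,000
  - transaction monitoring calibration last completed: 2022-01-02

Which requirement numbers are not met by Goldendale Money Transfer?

1, 2, 5, 6, 7, 8, 9, 10

1. condition 'issues stored value' holds; permissible investments $800,000 < $825,000 → not met
2. agent due-diligence review 127 days ago vs limit 120 → not met
3. transaction monitoring calibration 668 days ago vs limit 730 → met
4. condition 'transmits funds internationally' does not hold → requirement n/a → met
5. BSA-trained employees 6 < 7 → not met
6. condition 'offers currency exchange' holds; AML compliance program absent → not met
7. surety bond $40,000 < $50,000 → not met
8. sanctions-list screening review 388 days ago vs limit 365 → not met
9. days since last SAR review 30 > 26 → not met
10. regulatory findings open 4 > 3 → not met
11. designated compliance officers 4 ≥ 2 → met
12. suspicious-activity review 265 days ago vs limit 270 → met
Not met: 1, 2, 5, 6, 7, 8, 9, 10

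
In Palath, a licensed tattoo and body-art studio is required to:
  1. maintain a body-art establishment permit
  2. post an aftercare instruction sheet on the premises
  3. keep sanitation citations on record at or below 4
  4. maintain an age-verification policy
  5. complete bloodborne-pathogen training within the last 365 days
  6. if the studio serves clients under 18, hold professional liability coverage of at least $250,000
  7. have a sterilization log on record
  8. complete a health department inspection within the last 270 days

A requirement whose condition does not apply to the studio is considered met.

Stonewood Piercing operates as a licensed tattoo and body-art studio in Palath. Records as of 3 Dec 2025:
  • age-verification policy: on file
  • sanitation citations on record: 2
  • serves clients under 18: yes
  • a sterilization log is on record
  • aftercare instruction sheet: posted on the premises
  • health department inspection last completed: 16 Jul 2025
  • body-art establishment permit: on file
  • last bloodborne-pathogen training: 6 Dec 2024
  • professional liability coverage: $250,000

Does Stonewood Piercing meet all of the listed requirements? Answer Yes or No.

1. body-art establishment permit present → met
2. aftercare instruction sheet present → met
3. sanitation citations on record 2 ≤ 4 → met
4. age-verification policy present → met
5. bloodborne-pathogen training 362 days ago vs limit 365 → met
6. condition 'serves clients under 18' holds; professional liability coverage $250,000 ≥ $250,000 → met
7. sterilization log present → met
8. health department inspection 140 days ago vs limit 270 → met
All met.

Yes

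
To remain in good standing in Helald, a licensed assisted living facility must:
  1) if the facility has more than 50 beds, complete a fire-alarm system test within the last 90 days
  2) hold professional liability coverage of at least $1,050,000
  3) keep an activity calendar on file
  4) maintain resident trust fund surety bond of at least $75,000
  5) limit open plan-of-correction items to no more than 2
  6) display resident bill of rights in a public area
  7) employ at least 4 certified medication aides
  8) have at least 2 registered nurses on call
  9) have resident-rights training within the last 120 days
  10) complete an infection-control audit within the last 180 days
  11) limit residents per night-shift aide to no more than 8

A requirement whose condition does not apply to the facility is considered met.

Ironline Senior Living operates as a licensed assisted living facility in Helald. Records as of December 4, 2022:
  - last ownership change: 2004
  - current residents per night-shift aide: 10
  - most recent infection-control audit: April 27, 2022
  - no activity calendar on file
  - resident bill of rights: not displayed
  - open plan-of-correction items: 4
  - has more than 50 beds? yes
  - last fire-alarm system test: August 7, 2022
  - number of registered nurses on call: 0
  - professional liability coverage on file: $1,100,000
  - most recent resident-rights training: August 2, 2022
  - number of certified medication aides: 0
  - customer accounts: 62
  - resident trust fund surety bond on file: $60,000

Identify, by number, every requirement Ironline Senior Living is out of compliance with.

1, 3, 4, 5, 6, 7, 8, 9, 10, 11

1. condition 'has more than 50 beds' holds; fire-alarm system test 119 days ago vs limit 90 → not met
2. professional liability coverage $1,100,000 ≥ $1,050,000 → met
3. activity calendar absent → not met
4. resident trust fund surety bond $60,000 < $75,000 → not met
5. open plan-of-correction items 4 > 2 → not met
6. resident bill of rights absent → not met
7. certified medication aides 0 < 4 → not met
8. registered nurses on call 0 < 2 → not met
9. resident-rights training 124 days ago vs limit 120 → not met
10. infection-control audit 221 days ago vs limit 180 → not met
11. residents per night-shift aide 10 > 8 → not met
Not met: 1, 3, 4, 5, 6, 7, 8, 9, 10, 11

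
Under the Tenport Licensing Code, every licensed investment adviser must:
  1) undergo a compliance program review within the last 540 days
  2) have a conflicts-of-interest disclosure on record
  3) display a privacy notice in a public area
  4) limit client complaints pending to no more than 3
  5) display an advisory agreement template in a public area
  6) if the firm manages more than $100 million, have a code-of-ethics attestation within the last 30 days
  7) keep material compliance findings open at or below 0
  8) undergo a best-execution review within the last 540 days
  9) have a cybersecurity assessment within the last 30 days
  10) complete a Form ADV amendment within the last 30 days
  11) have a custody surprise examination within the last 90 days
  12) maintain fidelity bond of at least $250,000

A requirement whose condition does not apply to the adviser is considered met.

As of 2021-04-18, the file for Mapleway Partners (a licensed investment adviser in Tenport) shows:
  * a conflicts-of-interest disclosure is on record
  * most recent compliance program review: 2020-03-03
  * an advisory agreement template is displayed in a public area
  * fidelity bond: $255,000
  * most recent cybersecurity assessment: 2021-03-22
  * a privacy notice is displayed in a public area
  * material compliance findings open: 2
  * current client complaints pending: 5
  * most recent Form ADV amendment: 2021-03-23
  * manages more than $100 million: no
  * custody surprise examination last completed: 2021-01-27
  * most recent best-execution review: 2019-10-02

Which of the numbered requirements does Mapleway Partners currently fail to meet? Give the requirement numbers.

4, 7, 8

1. compliance program review 411 days ago vs limit 540 → met
2. conflicts-of-interest disclosure present → met
3. privacy notice present → met
4. client complaints pending 5 > 3 → not met
5. advisory agreement template present → met
6. condition 'manages more than $100 million' does not hold → requirement n/a → met
7. material compliance findings open 2 > 0 → not met
8. best-execution review 564 days ago vs limit 540 → not met
9. cybersecurity assessment 27 days ago vs limit 30 → met
10. Form ADV amendment 26 days ago vs limit 30 → met
11. custody surprise examination 81 days ago vs limit 90 → met
12. fidelity bond $255,000 ≥ $250,000 → met
Not met: 4, 7, 8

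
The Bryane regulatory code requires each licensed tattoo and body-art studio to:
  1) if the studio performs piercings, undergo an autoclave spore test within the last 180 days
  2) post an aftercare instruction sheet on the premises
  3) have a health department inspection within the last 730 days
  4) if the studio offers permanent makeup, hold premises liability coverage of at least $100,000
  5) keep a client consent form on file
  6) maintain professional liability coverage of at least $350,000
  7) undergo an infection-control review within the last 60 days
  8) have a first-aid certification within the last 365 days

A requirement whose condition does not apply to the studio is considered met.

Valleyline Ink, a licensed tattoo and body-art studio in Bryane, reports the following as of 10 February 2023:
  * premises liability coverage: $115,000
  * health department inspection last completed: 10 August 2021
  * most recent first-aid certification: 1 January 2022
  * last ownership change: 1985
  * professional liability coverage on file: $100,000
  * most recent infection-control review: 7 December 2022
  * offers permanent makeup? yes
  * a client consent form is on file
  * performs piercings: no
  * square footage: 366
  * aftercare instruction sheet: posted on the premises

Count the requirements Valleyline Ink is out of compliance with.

3

1. condition 'performs piercings' does not hold → requirement n/a → met
2. aftercare instruction sheet present → met
3. health department inspection 549 days ago vs limit 730 → met
4. condition 'offers permanent makeup' holds; premises liability coverage $115,000 ≥ $100,000 → met
5. client consent form present → met
6. professional liability coverage $100,000 < $350,000 → not met
7. infection-control review 65 days ago vs limit 60 → not met
8. first-aid certification 405 days ago vs limit 365 → not met
Not met: 3 of 8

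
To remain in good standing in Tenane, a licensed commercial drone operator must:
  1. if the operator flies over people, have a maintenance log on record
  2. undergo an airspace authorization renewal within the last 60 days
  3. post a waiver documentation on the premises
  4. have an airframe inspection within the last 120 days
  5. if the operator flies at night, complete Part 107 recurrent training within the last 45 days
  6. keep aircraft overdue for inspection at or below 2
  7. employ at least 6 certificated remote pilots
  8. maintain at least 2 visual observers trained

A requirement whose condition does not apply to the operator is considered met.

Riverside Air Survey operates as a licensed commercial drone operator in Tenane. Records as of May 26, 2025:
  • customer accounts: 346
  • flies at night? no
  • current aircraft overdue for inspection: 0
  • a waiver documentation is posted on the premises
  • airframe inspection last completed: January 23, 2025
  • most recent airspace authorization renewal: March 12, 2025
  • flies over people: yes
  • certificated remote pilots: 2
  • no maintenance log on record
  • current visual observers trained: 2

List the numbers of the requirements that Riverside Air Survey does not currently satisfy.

1, 2, 4, 7

1. condition 'flies over people' holds; maintenance log absent → not met
2. airspace authorization renewal 75 days ago vs limit 60 → not met
3. waiver documentation present → met
4. airframe inspection 123 days ago vs limit 120 → not met
5. condition 'flies at night' does not hold → requirement n/a → met
6. aircraft overdue for inspection 0 ≤ 2 → met
7. certificated remote pilots 2 < 6 → not met
8. visual observers trained 2 ≥ 2 → met
Not met: 1, 2, 4, 7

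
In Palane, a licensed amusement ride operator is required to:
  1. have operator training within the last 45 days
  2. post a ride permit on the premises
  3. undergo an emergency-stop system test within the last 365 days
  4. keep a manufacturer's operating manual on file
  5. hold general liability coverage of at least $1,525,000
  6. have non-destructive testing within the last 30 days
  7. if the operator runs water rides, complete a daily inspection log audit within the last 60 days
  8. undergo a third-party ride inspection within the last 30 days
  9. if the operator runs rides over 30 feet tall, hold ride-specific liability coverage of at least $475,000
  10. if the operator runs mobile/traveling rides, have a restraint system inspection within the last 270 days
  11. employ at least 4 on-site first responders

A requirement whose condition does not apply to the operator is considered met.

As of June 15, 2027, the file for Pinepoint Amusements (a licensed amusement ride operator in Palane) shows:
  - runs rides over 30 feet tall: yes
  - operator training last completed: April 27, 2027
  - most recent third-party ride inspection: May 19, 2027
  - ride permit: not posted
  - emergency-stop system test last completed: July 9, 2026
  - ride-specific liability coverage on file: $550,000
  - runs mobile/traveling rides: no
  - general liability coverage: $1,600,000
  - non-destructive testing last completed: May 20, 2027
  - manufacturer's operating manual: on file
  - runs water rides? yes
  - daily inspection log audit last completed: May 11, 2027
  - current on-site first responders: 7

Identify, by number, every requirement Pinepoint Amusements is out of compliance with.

1. operator training 49 days ago vs limit 45 → not met
2. ride permit absent → not met
3. emergency-stop system test 341 days ago vs limit 365 → met
4. manufacturer's operating manual present → met
5. general liability coverage $1,600,000 ≥ $1,525,000 → met
6. non-destructive testing 26 days ago vs limit 30 → met
7. condition 'runs water rides' holds; daily inspection log audit 35 days ago vs limit 60 → met
8. third-party ride inspection 27 days ago vs limit 30 → met
9. condition 'runs rides over 30 feet tall' holds; ride-specific liability coverage $550,000 ≥ $475,000 → met
10. condition 'runs mobile/traveling rides' does not hold → requirement n/a → met
11. on-site first responders 7 ≥ 4 → met
Not met: 1, 2

1, 2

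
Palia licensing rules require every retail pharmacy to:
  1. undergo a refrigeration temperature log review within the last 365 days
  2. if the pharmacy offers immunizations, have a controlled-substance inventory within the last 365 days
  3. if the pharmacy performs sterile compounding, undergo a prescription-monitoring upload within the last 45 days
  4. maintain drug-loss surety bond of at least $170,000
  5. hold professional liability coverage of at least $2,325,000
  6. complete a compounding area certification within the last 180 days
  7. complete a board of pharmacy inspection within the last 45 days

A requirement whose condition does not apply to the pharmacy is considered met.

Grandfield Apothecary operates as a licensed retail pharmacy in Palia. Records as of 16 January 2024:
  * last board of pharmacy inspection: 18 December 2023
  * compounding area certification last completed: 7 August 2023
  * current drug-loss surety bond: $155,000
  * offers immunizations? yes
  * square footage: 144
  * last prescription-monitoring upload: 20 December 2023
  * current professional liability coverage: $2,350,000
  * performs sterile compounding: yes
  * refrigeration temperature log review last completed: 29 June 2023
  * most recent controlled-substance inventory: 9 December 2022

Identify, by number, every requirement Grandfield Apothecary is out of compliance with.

2, 4

1. refrigeration temperature log review 201 days ago vs limit 365 → met
2. condition 'offers immunizations' holds; controlled-substance inventory 403 days ago vs limit 365 → not met
3. condition 'performs sterile compounding' holds; prescription-monitoring upload 27 days ago vs limit 45 → met
4. drug-loss surety bond $155,000 < $170,000 → not met
5. professional liability coverage $2,350,000 ≥ $2,325,000 → met
6. compounding area certification 162 days ago vs limit 180 → met
7. board of pharmacy inspection 29 days ago vs limit 45 → met
Not met: 2, 4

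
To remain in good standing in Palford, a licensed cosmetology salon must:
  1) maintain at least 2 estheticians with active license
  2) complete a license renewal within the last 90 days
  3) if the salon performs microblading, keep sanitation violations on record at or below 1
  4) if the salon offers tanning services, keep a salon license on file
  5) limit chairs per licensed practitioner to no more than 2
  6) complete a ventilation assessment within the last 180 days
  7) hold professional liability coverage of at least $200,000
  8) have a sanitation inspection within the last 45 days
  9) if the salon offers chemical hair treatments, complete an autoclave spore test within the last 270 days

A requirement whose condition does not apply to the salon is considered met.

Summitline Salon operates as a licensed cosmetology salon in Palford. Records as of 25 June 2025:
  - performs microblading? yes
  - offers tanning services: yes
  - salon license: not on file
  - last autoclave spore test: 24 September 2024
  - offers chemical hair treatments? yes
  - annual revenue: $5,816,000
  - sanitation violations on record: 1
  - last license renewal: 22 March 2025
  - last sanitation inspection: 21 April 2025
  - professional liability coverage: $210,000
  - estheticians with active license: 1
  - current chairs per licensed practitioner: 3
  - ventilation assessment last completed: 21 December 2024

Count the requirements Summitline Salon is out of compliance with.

7

1. estheticians with active license 1 < 2 → not met
2. license renewal 95 days ago vs limit 90 → not met
3. condition 'performs microblading' holds; sanitation violations on record 1 ≤ 1 → met
4. condition 'offers tanning services' holds; salon license absent → not met
5. chairs per licensed practitioner 3 > 2 → not met
6. ventilation assessment 186 days ago vs limit 180 → not met
7. professional liability coverage $210,000 ≥ $200,000 → met
8. sanitation inspection 65 days ago vs limit 45 → not met
9. condition 'offers chemical hair treatments' holds; autoclave spore test 274 days ago vs limit 270 → not met
Not met: 7 of 9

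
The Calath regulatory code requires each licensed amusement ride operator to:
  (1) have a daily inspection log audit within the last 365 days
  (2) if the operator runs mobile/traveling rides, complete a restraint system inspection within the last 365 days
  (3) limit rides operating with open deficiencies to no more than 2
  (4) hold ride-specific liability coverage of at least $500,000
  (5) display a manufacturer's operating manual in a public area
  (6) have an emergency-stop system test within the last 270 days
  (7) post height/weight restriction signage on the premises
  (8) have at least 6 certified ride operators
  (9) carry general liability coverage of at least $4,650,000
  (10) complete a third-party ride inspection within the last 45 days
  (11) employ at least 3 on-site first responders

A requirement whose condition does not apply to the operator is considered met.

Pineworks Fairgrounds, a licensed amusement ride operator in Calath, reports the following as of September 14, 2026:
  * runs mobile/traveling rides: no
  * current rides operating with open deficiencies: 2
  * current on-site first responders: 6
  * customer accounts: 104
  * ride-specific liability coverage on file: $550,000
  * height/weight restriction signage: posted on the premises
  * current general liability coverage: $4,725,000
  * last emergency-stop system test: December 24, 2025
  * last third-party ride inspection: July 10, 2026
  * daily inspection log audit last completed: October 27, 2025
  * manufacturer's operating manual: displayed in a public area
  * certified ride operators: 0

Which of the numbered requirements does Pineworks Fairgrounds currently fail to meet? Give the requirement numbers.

1. daily inspection log audit 322 days ago vs limit 365 → met
2. condition 'runs mobile/traveling rides' does not hold → requirement n/a → met
3. rides operating with open deficiencies 2 ≤ 2 → met
4. ride-specific liability coverage $550,000 ≥ $500,000 → met
5. manufacturer's operating manual present → met
6. emergency-stop system test 264 days ago vs limit 270 → met
7. height/weight restriction signage present → met
8. certified ride operators 0 < 6 → not met
9. general liability coverage $4,725,000 ≥ $4,650,000 → met
10. third-party ride inspection 66 days ago vs limit 45 → not met
11. on-site first responders 6 ≥ 3 → met
Not met: 8, 10

8, 10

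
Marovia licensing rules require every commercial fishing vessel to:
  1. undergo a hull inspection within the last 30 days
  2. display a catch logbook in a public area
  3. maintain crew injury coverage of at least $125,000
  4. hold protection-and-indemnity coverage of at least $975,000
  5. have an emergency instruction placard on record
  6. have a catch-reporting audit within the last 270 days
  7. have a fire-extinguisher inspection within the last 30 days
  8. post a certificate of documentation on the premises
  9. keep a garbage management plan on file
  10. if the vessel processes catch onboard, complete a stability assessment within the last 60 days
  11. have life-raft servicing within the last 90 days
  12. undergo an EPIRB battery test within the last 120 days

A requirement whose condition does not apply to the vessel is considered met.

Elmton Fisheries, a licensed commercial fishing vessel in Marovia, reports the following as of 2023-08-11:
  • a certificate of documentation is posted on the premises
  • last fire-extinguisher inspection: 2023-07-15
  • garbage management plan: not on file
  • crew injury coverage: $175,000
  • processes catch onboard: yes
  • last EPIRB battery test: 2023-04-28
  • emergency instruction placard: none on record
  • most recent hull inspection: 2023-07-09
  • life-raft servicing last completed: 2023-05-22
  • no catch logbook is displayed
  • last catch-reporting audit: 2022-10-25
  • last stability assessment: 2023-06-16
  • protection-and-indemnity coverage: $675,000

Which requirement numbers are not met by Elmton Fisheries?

1. hull inspection 33 days ago vs limit 30 → not met
2. catch logbook absent → not met
3. crew injury coverage $175,000 ≥ $125,000 → met
4. protection-and-indemnity coverage $675,000 < $975,000 → not met
5. emergency instruction placard absent → not met
6. catch-reporting audit 290 days ago vs limit 270 → not met
7. fire-extinguisher inspection 27 days ago vs limit 30 → met
8. certificate of documentation present → met
9. garbage management plan absent → not met
10. condition 'processes catch onboard' holds; stability assessment 56 days ago vs limit 60 → met
11. life-raft servicing 81 days ago vs limit 90 → met
12. EPIRB battery test 105 days ago vs limit 120 → met
Not met: 1, 2, 4, 5, 6, 9

1, 2, 4, 5, 6, 9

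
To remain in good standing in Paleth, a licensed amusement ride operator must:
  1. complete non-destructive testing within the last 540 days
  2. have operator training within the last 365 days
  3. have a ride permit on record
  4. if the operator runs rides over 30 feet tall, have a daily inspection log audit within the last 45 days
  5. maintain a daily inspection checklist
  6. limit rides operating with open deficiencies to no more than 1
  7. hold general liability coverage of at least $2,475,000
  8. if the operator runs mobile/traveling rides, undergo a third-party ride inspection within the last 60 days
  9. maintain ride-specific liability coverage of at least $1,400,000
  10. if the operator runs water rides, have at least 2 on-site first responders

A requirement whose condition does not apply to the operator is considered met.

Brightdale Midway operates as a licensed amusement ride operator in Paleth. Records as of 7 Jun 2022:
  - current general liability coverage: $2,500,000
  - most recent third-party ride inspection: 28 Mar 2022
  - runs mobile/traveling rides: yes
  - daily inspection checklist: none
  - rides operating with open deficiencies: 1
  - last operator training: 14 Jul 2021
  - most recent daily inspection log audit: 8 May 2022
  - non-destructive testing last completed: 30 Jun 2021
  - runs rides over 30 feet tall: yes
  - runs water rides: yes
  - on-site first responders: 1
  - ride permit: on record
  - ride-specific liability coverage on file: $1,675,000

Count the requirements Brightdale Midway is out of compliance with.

1. non-destructive testing 342 days ago vs limit 540 → met
2. operator training 328 days ago vs limit 365 → met
3. ride permit present → met
4. condition 'runs rides over 30 feet tall' holds; daily inspection log audit 30 days ago vs limit 45 → met
5. daily inspection checklist absent → not met
6. rides operating with open deficiencies 1 ≤ 1 → met
7. general liability coverage $2,500,000 ≥ $2,475,000 → met
8. condition 'runs mobile/traveling rides' holds; third-party ride inspection 71 days ago vs limit 60 → not met
9. ride-specific liability coverage $1,675,000 ≥ $1,400,000 → met
10. condition 'runs water rides' holds; on-site first responders 1 < 2 → not met
Not met: 3 of 10

3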